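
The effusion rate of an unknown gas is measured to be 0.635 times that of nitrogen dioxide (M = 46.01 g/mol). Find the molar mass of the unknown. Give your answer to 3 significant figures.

114 g/mol

Since effusion rate ∝ 1/√M, rate_X/rate_NO₂ = √(M_NO₂/M_X).
0.635 = √(46.01/M_X)
M_X = 46.01 / 0.635² = 46.01 / 0.4032 = 114 g/mol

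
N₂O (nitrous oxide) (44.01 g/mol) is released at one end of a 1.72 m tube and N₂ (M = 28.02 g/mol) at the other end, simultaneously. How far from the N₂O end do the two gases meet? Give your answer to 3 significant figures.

In equal time, each gas travels a distance ∝ its rate ∝ 1/√M, so d_N₂O/d_N₂ = √(M_N₂/M_N₂O) = √(28.02/44.01) = 0.7979.
With d_N₂O + d_N₂ = 1.72 m, d_N₂ = 1.72/(1 + 0.7979) = 0.9567 m.
d_N₂O = 1.72 − 0.9567 = 0.763 m.

0.763 m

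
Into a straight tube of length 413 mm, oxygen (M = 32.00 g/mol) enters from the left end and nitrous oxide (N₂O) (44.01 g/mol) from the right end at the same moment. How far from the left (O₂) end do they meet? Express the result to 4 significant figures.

222.9 mm

The fronts meet when d_O₂ + d_N₂O = L with d_O₂/d_N₂O = √(M_N₂O/M_O₂) (Graham's law). Here √(M_N₂O/M_O₂) = √(44.01/32.00) = 1.173.
With d_O₂ + d_N₂O = 413 mm, d_N₂O = 413/(1 + 1.173) = 190.1 mm.
d_O₂ = 413 − 190.1 = 222.9 mm.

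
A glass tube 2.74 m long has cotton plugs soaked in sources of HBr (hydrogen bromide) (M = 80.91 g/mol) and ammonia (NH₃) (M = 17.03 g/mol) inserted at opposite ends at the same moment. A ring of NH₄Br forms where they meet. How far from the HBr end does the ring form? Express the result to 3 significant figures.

0.862 m

Distances travelled in equal time are proportional to diffusion rates, so d_HBr/d_NH₃ = √(M_NH₃/M_HBr) = √(17.03/80.91) = 0.4588.
With d_HBr + d_NH₃ = 2.74 m, d_NH₃ = 2.74/(1 + 0.4588) = 1.878 m.
d_HBr = 2.74 − 1.878 = 0.862 m.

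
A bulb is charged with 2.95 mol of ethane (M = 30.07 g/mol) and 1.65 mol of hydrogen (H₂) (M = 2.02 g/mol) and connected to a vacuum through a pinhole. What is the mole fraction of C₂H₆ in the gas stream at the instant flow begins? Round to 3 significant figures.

0.317

The effusion rate of species i is ∝ p_i/√M_i ∝ n_i/√M_i.
x_C₂H₆(eff) = (n_C₂H₆/√M_C₂H₆) / (n_C₂H₆/√M_C₂H₆ + n_H₂/√M_H₂)
= (2.95/√30.07) / (2.95/√30.07 + 1.65/√2.02) = 0.5380/(0.5380 + 1.161) = 0.317.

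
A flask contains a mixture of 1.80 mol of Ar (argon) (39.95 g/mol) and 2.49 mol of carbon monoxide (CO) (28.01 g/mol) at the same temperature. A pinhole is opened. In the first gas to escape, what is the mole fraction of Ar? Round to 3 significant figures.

0.377

Each component's effusion rate ∝ (its partial pressure)·(1/√M) ∝ n_i/√M_i.
x_Ar(eff) = (n_Ar/√M_Ar) / (n_Ar/√M_Ar + n_CO/√M_CO)
= (1.80/√39.95) / (1.80/√39.95 + 2.49/√28.01) = 0.2848/(0.2848 + 0.4705) = 0.377.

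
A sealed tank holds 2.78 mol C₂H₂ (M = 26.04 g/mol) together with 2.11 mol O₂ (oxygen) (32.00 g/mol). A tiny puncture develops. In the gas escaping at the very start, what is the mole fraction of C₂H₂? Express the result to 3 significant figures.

Each component's effusion rate ∝ (its partial pressure)·(1/√M) ∝ n_i/√M_i.
So x_C₂H₂ in the escaping gas = (n_C₂H₂/√M_C₂H₂) / Σ(n_i/√M_i)
= (2.78/√26.04) / (2.78/√26.04 + 2.11/√32.00) = 0.5448/(0.5448 + 0.3730) = 0.594.

0.594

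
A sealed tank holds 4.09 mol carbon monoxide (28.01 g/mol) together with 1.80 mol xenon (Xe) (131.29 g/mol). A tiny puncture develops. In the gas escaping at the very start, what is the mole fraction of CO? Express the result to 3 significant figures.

Rate_i ∝ x_i/√M_i (Graham's law weighted by mole fraction), so the effusate composition follows n_i/√M_i.
Mole fraction of CO in the effusate = (n_CO/√M_CO) / (n_CO/√M_CO + n_Xe/√M_Xe)
= (4.09/√28.01) / (4.09/√28.01 + 1.80/√131.29) = 0.7728/(0.7728 + 0.1571) = 0.831.

0.831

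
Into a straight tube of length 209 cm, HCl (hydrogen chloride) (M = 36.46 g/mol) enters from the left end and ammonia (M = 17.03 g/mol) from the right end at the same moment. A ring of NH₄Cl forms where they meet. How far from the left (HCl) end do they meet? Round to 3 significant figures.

84.8 cm

Graham's law gives d_HCl/d_NH₃ = rate_HCl/rate_NH₃ = √(M_NH₃/M_HCl) = √(17.03/36.46) = 0.6834.
With d_HCl + d_NH₃ = 209 cm, d_NH₃ = 209/(1 + 0.6834) = 124.2 cm.
d_HCl = 209 − 124.2 = 84.8 cm.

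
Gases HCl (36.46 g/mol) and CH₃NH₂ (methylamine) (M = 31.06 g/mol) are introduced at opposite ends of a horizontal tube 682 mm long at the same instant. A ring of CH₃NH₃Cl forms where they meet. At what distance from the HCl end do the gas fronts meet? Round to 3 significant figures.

327 mm

Distances travelled in equal time are proportional to diffusion rates, so d_HCl/d_CH₃NH₂ = √(M_CH₃NH₂/M_HCl) = √(31.06/36.46) = 0.9230.
With d_HCl + d_CH₃NH₂ = 682 mm, d_CH₃NH₂ = 682/(1 + 0.9230) = 354.7 mm.
d_HCl = 682 − 354.7 = 327 mm.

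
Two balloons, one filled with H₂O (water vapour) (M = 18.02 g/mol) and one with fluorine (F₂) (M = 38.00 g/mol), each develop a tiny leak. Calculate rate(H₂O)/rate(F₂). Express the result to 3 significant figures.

Using Graham's law: rate_H₂O/rate_F₂ = √(M_F₂/M_H₂O) = √(38.00/18.02) = √2.109 = 1.45.

1.45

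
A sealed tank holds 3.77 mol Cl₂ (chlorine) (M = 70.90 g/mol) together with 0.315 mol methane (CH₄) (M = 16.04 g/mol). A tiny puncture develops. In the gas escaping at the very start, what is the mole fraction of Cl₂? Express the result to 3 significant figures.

0.851

Rate_i ∝ x_i/√M_i (Graham's law weighted by mole fraction), so the effusate composition follows n_i/√M_i.
x_Cl₂(eff) = (n_Cl₂/√M_Cl₂) / (n_Cl₂/√M_Cl₂ + n_CH₄/√M_CH₄)
= (3.77/√70.90) / (3.77/√70.90 + 0.315/√16.04) = 0.4477/(0.4477 + 0.07865) = 0.851.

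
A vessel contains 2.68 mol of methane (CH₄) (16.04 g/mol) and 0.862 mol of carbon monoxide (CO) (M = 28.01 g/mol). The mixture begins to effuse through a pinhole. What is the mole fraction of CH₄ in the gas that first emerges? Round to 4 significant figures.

Effusion rate of each component ∝ n_i/√M_i (partial pressure × 1/√M).
So x_CH₄ in the escaping gas = (n_CH₄/√M_CH₄) / Σ(n_i/√M_i)
= (2.68/√16.04) / (2.68/√16.04 + 0.862/√28.01) = 0.6692/(0.6692 + 0.1629) = 0.8042.

0.8042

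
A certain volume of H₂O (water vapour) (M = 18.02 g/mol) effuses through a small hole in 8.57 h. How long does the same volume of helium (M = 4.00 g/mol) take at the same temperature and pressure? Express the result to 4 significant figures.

4.038 h

By Graham's law, t_He/t_H₂O = √(M_He/M_H₂O) = √(4.00/18.02) = √0.2220 = 0.4711.
So the time for He is 8.57 × 0.4711 = 4.038 h.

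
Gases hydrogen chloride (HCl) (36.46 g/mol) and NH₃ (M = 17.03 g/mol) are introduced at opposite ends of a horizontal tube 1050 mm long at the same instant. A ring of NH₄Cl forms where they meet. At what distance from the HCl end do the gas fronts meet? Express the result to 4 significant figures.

426.3 mm

Distances travelled in equal time are proportional to diffusion rates, so d_HCl/d_NH₃ = √(M_NH₃/M_HCl) = √(17.03/36.46) = 0.6834.
With d_HCl + d_NH₃ = 1050 mm, d_NH₃ = 1050/(1 + 0.6834) = 623.7 mm.
d_HCl = 1050 − 623.7 = 426.3 mm.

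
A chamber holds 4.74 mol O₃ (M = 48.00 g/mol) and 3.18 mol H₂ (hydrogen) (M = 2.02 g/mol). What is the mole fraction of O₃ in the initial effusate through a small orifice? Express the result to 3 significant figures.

0.234

Effusion rate of each component ∝ n_i/√M_i (partial pressure × 1/√M).
So x_O₃ in the escaping gas = (n_O₃/√M_O₃) / Σ(n_i/√M_i)
= (4.74/√48.00) / (4.74/√48.00 + 3.18/√2.02) = 0.6842/(0.6842 + 2.237) = 0.234.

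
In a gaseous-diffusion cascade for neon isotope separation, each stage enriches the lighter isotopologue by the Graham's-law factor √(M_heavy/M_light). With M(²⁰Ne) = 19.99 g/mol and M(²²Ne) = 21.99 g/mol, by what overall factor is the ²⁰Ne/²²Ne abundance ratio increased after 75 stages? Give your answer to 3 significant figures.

The single-stage factor is √(M_heavy/M_light), so 75 stages give [√(21.99/19.99)]^75 = (21.99/19.99)^(75/2).
= 1.10005^(75/2) = 35.7.

35.7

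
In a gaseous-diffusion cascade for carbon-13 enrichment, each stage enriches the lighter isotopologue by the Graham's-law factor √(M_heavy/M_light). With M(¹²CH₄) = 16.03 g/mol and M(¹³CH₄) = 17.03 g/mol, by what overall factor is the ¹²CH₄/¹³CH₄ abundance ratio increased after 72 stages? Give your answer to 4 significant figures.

8.833

Each stage multiplies the ratio by α = √(17.03/16.03), so after 72 stages the overall factor is α^72 = (17.03/16.03)^(72/2).
= 1.06238^36 = 8.833.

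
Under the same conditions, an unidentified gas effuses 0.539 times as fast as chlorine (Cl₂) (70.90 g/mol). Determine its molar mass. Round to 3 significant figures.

From Graham's law, rate_X/rate_Cl₂ = √(M_Cl₂/M_X).
0.539 = √(70.90/M_X)
M_X = 70.90 / 0.539² = 70.90 / 0.2905 = 244 g/mol

244 g/mol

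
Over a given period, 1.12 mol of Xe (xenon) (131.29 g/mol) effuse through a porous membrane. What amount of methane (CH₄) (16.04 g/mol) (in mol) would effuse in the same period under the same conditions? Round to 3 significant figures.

From Graham's law, rate_CH₄/rate_Xe = √(M_Xe/M_CH₄) = √(131.29/16.04) = √8.185 = 2.861.
So the amount for CH₄ is 1.12 × 2.861 = 3.20 mol.

3.20 mol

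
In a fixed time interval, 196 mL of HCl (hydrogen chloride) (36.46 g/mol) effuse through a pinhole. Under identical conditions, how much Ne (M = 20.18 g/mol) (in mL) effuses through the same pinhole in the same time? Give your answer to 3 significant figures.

263 mL

By Graham's law, rate_Ne/rate_HCl = √(M_HCl/M_Ne) = √(36.46/20.18) = √1.807 = 1.344.
So the volume for Ne is 196 × 1.344 = 263 mL.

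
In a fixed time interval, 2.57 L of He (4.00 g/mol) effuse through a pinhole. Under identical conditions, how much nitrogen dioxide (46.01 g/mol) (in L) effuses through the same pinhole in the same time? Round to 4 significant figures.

0.7578 L

Using Graham's law: rate_NO₂/rate_He = √(M_He/M_NO₂) = √(4.00/46.01) = √0.08694 = 0.2949.
So the volume for NO₂ is 2.57 × 0.2949 = 0.7578 L.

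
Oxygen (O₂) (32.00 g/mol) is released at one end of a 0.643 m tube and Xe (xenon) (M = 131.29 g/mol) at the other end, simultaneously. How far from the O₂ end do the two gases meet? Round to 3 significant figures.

In equal time, each gas travels a distance ∝ its rate ∝ 1/√M, so d_O₂/d_Xe = √(M_Xe/M_O₂) = √(131.29/32.00) = 2.026.
With d_O₂ + d_Xe = 0.643 m, d_Xe = 0.643/(1 + 2.026) = 0.2125 m.
d_O₂ = 0.643 − 0.2125 = 0.430 m.

0.430 m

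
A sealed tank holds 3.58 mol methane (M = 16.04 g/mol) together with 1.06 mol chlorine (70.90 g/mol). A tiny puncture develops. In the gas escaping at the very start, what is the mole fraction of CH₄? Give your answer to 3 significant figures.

0.877

Effusion rate of each component ∝ n_i/√M_i (partial pressure × 1/√M).
x_CH₄(eff) = (n_CH₄/√M_CH₄) / (n_CH₄/√M_CH₄ + n_Cl₂/√M_Cl₂)
= (3.58/√16.04) / (3.58/√16.04 + 1.06/√70.90) = 0.8939/(0.8939 + 0.1259) = 0.877.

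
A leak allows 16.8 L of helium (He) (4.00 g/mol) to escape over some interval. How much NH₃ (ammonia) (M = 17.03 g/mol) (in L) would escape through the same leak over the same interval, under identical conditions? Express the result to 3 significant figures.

Since effusion rate ∝ 1/√M, rate_NH₃/rate_He = √(M_He/M_NH₃) = √(4.00/17.03) = √0.2349 = 0.4846.
So the volume for NH₃ is 16.8 × 0.4846 = 8.14 L.

8.14 L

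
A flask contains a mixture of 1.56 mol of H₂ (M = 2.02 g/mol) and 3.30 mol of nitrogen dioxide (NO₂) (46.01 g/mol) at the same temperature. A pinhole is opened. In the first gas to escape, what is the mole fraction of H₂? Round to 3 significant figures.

Each component's effusion rate ∝ (its partial pressure)·(1/√M) ∝ n_i/√M_i.
x_H₂(eff) = (n_H₂/√M_H₂) / (n_H₂/√M_H₂ + n_NO₂/√M_NO₂)
= (1.56/√2.02) / (1.56/√2.02 + 3.30/√46.01) = 1.098/(1.098 + 0.4865) = 0.693.

0.693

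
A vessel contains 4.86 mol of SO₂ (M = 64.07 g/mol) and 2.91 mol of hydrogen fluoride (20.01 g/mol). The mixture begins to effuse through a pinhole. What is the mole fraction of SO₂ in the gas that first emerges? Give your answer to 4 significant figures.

0.4828

The effusion rate of species i is ∝ p_i/√M_i ∝ n_i/√M_i.
Mole fraction of SO₂ in the effusate = (n_SO₂/√M_SO₂) / (n_SO₂/√M_SO₂ + n_HF/√M_HF)
= (4.86/√64.07) / (4.86/√64.07 + 2.91/√20.01) = 0.6072/(0.6072 + 0.6505) = 0.4828.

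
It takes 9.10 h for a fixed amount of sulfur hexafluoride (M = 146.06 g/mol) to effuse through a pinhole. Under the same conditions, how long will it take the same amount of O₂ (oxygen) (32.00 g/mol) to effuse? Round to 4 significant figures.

From Graham's law, t_O₂/t_SF₆ = √(M_O₂/M_SF₆) = √(32.00/146.06) = √0.2191 = 0.4681.
So the time for O₂ is 9.10 × 0.4681 = 4.259 h.

4.259 h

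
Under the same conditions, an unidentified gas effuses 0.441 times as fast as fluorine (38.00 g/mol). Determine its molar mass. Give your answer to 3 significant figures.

195 g/mol

From Graham's law, rate_X/rate_F₂ = √(M_F₂/M_X).
0.441 = √(38.00/M_X)
M_X = 38.00 / 0.441² = 38.00 / 0.1945 = 195 g/mol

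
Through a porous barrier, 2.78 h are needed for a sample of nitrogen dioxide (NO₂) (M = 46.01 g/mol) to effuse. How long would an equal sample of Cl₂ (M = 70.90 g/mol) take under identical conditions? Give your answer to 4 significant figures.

From Graham's law, t_Cl₂/t_NO₂ = √(M_Cl₂/M_NO₂) = √(70.90/46.01) = √1.541 = 1.241.
So the time for Cl₂ is 2.78 × 1.241 = 3.451 h.

3.451 h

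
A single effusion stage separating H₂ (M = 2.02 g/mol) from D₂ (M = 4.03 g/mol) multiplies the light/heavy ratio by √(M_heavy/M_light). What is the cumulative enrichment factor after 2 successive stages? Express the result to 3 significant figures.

2.00

After 2 stages the ratio has grown by (√(4.03/2.02))^2 = (4.03/2.02)^(2/2).
= 1.99505^1 = 2.00.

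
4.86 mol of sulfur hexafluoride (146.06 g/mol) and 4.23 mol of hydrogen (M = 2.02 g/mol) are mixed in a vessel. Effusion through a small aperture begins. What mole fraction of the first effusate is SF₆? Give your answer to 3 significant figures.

0.119

Effusion rate of each component ∝ n_i/√M_i (partial pressure × 1/√M).
x_SF₆(eff) = (n_SF₆/√M_SF₆) / (n_SF₆/√M_SF₆ + n_H₂/√M_H₂)
= (4.86/√146.06) / (4.86/√146.06 + 4.23/√2.02) = 0.4021/(0.4021 + 2.976) = 0.119.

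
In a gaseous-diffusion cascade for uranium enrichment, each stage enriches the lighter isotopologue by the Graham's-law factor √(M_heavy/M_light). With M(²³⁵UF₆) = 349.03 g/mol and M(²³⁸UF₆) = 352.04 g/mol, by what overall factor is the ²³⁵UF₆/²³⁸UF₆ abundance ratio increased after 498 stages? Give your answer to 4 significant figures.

8.484

Overall factor = α^498 with α = √(352.04/349.03), i.e. (352.04/349.03)^(498/2).
= 1.00862^249 = 8.484.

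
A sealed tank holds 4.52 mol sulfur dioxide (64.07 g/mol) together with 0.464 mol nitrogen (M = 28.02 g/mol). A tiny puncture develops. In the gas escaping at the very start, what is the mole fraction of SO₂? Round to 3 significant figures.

Rate_i ∝ x_i/√M_i (Graham's law weighted by mole fraction), so the effusate composition follows n_i/√M_i.
Mole fraction of SO₂ in the effusate = (n_SO₂/√M_SO₂) / (n_SO₂/√M_SO₂ + n_N₂/√M_N₂)
= (4.52/√64.07) / (4.52/√64.07 + 0.464/√28.02) = 0.5647/(0.5647 + 0.08766) = 0.866.

0.866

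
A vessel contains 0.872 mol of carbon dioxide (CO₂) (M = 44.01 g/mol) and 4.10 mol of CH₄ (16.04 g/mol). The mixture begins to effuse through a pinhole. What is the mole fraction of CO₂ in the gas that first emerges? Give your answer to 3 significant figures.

Rate_i ∝ x_i/√M_i (Graham's law weighted by mole fraction), so the effusate composition follows n_i/√M_i.
x_CO₂(eff) = (n_CO₂/√M_CO₂) / (n_CO₂/√M_CO₂ + n_CH₄/√M_CH₄)
= (0.872/√44.01) / (0.872/√44.01 + 4.10/√16.04) = 0.1314/(0.1314 + 1.024) = 0.114.

0.114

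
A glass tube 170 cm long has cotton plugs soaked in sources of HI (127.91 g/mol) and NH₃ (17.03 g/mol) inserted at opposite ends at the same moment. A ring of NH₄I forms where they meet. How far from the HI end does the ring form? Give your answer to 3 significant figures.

Distances travelled in equal time are proportional to diffusion rates, so d_HI/d_NH₃ = √(M_NH₃/M_HI) = √(17.03/127.91) = 0.3649.
With d_HI + d_NH₃ = 170 cm, d_NH₃ = 170/(1 + 0.3649) = 124.6 cm.
d_HI = 170 − 124.6 = 45.4 cm.

45.4 cm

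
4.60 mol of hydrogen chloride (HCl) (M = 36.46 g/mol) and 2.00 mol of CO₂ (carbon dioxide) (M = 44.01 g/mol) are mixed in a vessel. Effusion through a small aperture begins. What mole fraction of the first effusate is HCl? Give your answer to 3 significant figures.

Each component's effusion rate ∝ (its partial pressure)·(1/√M) ∝ n_i/√M_i.
Mole fraction of HCl in the effusate = (n_HCl/√M_HCl) / (n_HCl/√M_HCl + n_CO₂/√M_CO₂)
= (4.60/√36.46) / (4.60/√36.46 + 2.00/√44.01) = 0.7618/(0.7618 + 0.3015) = 0.716.

0.716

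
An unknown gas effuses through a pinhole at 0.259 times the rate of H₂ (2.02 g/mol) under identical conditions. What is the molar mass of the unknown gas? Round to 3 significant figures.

Using Graham's law: rate_X/rate_H₂ = √(M_H₂/M_X).
0.259 = √(2.02/M_X)
M_X = 2.02 / 0.259² = 2.02 / 0.06708 = 30.1 g/mol

30.1 g/mol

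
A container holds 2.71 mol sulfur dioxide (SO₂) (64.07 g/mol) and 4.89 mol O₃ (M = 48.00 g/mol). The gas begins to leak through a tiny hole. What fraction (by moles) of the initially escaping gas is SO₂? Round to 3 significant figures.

Rate_i ∝ x_i/√M_i (Graham's law weighted by mole fraction), so the effusate composition follows n_i/√M_i.
x_SO₂(eff) = (n_SO₂/√M_SO₂) / (n_SO₂/√M_SO₂ + n_O₃/√M_O₃)
= (2.71/√64.07) / (2.71/√64.07 + 4.89/√48.00) = 0.3386/(0.3386 + 0.7058) = 0.324.

0.324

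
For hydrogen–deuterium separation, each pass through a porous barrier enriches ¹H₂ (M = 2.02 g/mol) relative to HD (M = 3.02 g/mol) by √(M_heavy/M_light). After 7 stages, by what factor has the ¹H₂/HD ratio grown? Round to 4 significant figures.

4.086

After 7 stages the ratio has grown by (√(3.02/2.02))^7 = (3.02/2.02)^(7/2).
= 1.49505^(7/2) = 4.086.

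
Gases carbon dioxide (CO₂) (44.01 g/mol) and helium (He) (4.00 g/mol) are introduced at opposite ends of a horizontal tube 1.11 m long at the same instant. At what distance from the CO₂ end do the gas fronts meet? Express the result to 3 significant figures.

0.257 m

Distances travelled in equal time are proportional to diffusion rates, so d_CO₂/d_He = √(M_He/M_CO₂) = √(4.00/44.01) = 0.3015.
With d_CO₂ + d_He = 1.11 m, d_He = 1.11/(1 + 0.3015) = 0.8529 m.
d_CO₂ = 1.11 − 0.8529 = 0.257 m.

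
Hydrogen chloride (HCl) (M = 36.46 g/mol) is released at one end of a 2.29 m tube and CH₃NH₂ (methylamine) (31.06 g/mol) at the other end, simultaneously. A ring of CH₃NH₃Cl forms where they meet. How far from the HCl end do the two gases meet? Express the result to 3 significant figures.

Distances travelled in equal time are proportional to diffusion rates, so d_HCl/d_CH₃NH₂ = √(M_CH₃NH₂/M_HCl) = √(31.06/36.46) = 0.9230.
With d_HCl + d_CH₃NH₂ = 2.29 m, d_CH₃NH₂ = 2.29/(1 + 0.9230) = 1.191 m.
d_HCl = 2.29 − 1.191 = 1.10 m.

1.10 m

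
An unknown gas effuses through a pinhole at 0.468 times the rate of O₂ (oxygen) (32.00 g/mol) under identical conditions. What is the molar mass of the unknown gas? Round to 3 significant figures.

146 g/mol

Graham's law gives rate_X/rate_O₂ = √(M_O₂/M_X).
0.468 = √(32.00/M_X)
M_X = 32.00 / 0.468² = 32.00 / 0.2190 = 146 g/mol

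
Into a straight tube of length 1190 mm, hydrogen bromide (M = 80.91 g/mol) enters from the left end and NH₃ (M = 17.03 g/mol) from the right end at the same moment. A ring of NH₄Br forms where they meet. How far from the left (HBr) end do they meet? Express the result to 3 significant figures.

374 mm

Graham's law gives d_HBr/d_NH₃ = rate_HBr/rate_NH₃ = √(M_NH₃/M_HBr) = √(17.03/80.91) = 0.4588.
With d_HBr + d_NH₃ = 1190 mm, d_NH₃ = 1190/(1 + 0.4588) = 815.7 mm.
d_HBr = 1190 − 815.7 = 374 mm.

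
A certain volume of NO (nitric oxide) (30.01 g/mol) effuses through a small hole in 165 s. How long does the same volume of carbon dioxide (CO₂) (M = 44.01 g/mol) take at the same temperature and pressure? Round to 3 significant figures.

By Graham's law, t_CO₂/t_NO = √(M_CO₂/M_NO) = √(44.01/30.01) = √1.467 = 1.211.
So the time for CO₂ is 165 × 1.211 = 200 s.

200 s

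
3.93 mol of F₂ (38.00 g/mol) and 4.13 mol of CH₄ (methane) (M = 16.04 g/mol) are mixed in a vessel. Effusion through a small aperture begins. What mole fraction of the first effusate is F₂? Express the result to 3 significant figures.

0.382

Rate_i ∝ x_i/√M_i (Graham's law weighted by mole fraction), so the effusate composition follows n_i/√M_i.
x_F₂(eff) = (n_F₂/√M_F₂) / (n_F₂/√M_F₂ + n_CH₄/√M_CH₄)
= (3.93/√38.00) / (3.93/√38.00 + 4.13/√16.04) = 0.6375/(0.6375 + 1.031) = 0.382.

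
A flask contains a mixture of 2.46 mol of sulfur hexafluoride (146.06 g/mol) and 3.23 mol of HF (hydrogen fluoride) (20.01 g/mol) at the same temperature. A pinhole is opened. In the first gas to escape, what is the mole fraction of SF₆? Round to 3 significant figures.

0.220

The effusion rate of species i is ∝ p_i/√M_i ∝ n_i/√M_i.
So x_SF₆ in the escaping gas = (n_SF₆/√M_SF₆) / Σ(n_i/√M_i)
= (2.46/√146.06) / (2.46/√146.06 + 3.23/√20.01) = 0.2035/(0.2035 + 0.7221) = 0.220.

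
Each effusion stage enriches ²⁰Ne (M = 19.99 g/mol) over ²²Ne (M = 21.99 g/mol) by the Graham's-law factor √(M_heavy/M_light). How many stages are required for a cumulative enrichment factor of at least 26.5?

69

With α = √(21.99/19.99) per stage, ln α = ½ ln(1.10005) = 0.04768.
Need α^N ≥ 26.5 ⇒ N ≥ ln(26.5) / ln α = 3.277 / 0.04768 = 68.74.
Minimum whole number of stages: N = 69.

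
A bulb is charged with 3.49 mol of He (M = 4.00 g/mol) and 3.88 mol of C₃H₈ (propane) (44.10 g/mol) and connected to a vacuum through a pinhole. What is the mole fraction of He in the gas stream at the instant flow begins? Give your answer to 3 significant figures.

0.749

Rate_i ∝ x_i/√M_i (Graham's law weighted by mole fraction), so the effusate composition follows n_i/√M_i.
Mole fraction of He in the effusate = (n_He/√M_He) / (n_He/√M_He + n_C₃H₈/√M_C₃H₈)
= (3.49/√4.00) / (3.49/√4.00 + 3.88/√44.10) = 1.745/(1.745 + 0.5843) = 0.749.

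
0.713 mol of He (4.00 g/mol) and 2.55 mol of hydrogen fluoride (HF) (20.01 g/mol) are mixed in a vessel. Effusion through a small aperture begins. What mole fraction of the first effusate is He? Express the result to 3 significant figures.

Each component's effusion rate ∝ (its partial pressure)·(1/√M) ∝ n_i/√M_i.
So x_He in the escaping gas = (n_He/√M_He) / Σ(n_i/√M_i)
= (0.713/√4.00) / (0.713/√4.00 + 2.55/√20.01) = 0.3565/(0.3565 + 0.5701) = 0.385.

0.385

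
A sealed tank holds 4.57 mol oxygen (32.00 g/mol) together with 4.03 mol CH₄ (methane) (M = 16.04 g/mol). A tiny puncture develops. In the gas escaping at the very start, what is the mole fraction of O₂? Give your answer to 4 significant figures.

Each component's effusion rate ∝ (its partial pressure)·(1/√M) ∝ n_i/√M_i.
So x_O₂ in the escaping gas = (n_O₂/√M_O₂) / Σ(n_i/√M_i)
= (4.57/√32.00) / (4.57/√32.00 + 4.03/√16.04) = 0.8079/(0.8079 + 1.006) = 0.4453.

0.4453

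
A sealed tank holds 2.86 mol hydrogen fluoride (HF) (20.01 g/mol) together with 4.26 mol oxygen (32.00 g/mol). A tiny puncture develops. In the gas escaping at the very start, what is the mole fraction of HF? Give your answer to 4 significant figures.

Each component's effusion rate ∝ (its partial pressure)·(1/√M) ∝ n_i/√M_i.
x_HF(eff) = (n_HF/√M_HF) / (n_HF/√M_HF + n_O₂/√M_O₂)
= (2.86/√20.01) / (2.86/√20.01 + 4.26/√32.00) = 0.6394/(0.6394 + 0.7531) = 0.4592.

0.4592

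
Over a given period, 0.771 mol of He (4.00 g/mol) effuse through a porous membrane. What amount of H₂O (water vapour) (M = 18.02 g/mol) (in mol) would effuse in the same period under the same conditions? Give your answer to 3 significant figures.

By Graham's law, rate_H₂O/rate_He = √(M_He/M_H₂O) = √(4.00/18.02) = √0.2220 = 0.4711.
So the amount for H₂O is 0.771 × 0.4711 = 0.363 mol.

0.363 mol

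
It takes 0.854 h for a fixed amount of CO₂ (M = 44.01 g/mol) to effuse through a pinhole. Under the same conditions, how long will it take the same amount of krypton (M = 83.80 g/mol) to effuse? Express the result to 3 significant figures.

1.18 h

By Graham's law, t_Kr/t_CO₂ = √(M_Kr/M_CO₂) = √(83.80/44.01) = √1.904 = 1.380.
So the time for Kr is 0.854 × 1.380 = 1.18 h.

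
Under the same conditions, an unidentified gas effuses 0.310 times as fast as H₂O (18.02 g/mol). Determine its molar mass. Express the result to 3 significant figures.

Since effusion rate ∝ 1/√M, rate_X/rate_H₂O = √(M_H₂O/M_X).
0.310 = √(18.02/M_X)
M_X = 18.02 / 0.310² = 18.02 / 0.09610 = 188 g/mol

188 g/mol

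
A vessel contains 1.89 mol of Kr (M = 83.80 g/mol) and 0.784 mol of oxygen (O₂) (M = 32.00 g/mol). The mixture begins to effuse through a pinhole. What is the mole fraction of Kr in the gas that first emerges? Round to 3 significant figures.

The effusion rate of species i is ∝ p_i/√M_i ∝ n_i/√M_i.
x_Kr(eff) = (n_Kr/√M_Kr) / (n_Kr/√M_Kr + n_O₂/√M_O₂)
= (1.89/√83.80) / (1.89/√83.80 + 0.784/√32.00) = 0.2065/(0.2065 + 0.1386) = 0.598.

0.598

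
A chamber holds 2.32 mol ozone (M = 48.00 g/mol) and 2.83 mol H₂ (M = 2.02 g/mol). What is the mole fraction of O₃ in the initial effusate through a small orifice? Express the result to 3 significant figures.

Each component's effusion rate ∝ (its partial pressure)·(1/√M) ∝ n_i/√M_i.
x_O₃(eff) = (n_O₃/√M_O₃) / (n_O₃/√M_O₃ + n_H₂/√M_H₂)
= (2.32/√48.00) / (2.32/√48.00 + 2.83/√2.02) = 0.3349/(0.3349 + 1.991) = 0.144.

0.144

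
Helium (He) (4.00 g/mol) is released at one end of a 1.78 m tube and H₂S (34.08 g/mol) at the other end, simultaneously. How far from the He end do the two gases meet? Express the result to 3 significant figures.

Distances travelled in equal time are proportional to diffusion rates, so d_He/d_H₂S = √(M_H₂S/M_He) = √(34.08/4.00) = 2.919.
With d_He + d_H₂S = 1.78 m, d_H₂S = 1.78/(1 + 2.919) = 0.4542 m.
d_He = 1.78 − 0.4542 = 1.33 m.

1.33 m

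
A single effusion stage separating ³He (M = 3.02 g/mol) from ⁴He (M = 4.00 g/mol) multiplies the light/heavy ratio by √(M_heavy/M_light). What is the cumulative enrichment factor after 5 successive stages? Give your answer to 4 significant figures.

Overall factor = α^5 with α = √(4.00/3.02), i.e. (4.00/3.02)^(5/2).
= 1.32450^(5/2) = 2.019.

2.019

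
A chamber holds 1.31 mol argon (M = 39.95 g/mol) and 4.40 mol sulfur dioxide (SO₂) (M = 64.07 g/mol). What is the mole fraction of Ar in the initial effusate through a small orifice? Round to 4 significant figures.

Rate_i ∝ x_i/√M_i (Graham's law weighted by mole fraction), so the effusate composition follows n_i/√M_i.
Mole fraction of Ar in the effusate = (n_Ar/√M_Ar) / (n_Ar/√M_Ar + n_SO₂/√M_SO₂)
= (1.31/√39.95) / (1.31/√39.95 + 4.40/√64.07) = 0.2073/(0.2073 + 0.5497) = 0.2738.

0.2738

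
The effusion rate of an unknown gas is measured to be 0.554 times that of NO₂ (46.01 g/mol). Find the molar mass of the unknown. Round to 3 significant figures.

150 g/mol

By Graham's law, rate_X/rate_NO₂ = √(M_NO₂/M_X).
0.554 = √(46.01/M_X)
M_X = 46.01 / 0.554² = 46.01 / 0.3069 = 150 g/mol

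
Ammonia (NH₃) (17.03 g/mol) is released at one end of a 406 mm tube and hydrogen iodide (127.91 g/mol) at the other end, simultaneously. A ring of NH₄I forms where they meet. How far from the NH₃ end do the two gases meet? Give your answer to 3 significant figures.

Graham's law gives d_NH₃/d_HI = rate_NH₃/rate_HI = √(M_HI/M_NH₃) = √(127.91/17.03) = 2.741.
With d_NH₃ + d_HI = 406 mm, d_HI = 406/(1 + 2.741) = 108.5 mm.
d_NH₃ = 406 − 108.5 = 297 mm.

297 mm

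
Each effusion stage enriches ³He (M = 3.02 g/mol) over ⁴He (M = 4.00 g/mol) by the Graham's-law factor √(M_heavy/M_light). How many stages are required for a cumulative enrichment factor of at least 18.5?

Per stage α = (4.00/3.02)^(1/2) = 1.32450^0.5, giving ln α = 0.1405.
Need α^N ≥ 18.5 ⇒ N ≥ ln(18.5) / ln α = 2.918 / 0.1405 = 20.76.
Minimum whole number of stages: N = 21.

21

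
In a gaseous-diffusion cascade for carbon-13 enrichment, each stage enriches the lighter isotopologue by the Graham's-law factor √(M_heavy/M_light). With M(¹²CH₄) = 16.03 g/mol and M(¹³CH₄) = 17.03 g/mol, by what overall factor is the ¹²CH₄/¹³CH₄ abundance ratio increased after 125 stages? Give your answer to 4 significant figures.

43.91

The single-stage factor is √(M_heavy/M_light), so 125 stages give [√(17.03/16.03)]^125 = (17.03/16.03)^(125/2).
= 1.06238^(125/2) = 43.91.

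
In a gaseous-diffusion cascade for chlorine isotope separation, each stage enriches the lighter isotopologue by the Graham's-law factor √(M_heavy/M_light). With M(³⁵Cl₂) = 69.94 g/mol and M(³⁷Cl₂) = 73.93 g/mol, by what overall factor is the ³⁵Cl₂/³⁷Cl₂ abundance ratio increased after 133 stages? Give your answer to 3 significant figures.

Overall factor = α^133 with α = √(73.93/69.94), i.e. (73.93/69.94)^(133/2).
= 1.05705^(133/2) = 40.0.

40.0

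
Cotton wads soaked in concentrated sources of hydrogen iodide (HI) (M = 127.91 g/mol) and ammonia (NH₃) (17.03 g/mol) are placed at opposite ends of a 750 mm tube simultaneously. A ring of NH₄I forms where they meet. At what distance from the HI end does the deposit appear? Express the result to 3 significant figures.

In equal time, each gas travels a distance ∝ its rate ∝ 1/√M, so d_HI/d_NH₃ = √(M_NH₃/M_HI) = √(17.03/127.91) = 0.3649.
With d_HI + d_NH₃ = 750 mm, d_NH₃ = 750/(1 + 0.3649) = 549.5 mm.
d_HI = 750 − 549.5 = 201 mm.

201 mm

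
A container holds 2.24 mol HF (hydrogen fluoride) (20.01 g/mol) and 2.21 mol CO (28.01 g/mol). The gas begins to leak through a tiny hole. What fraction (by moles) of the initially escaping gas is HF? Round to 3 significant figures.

0.545

Rate_i ∝ x_i/√M_i (Graham's law weighted by mole fraction), so the effusate composition follows n_i/√M_i.
So x_HF in the escaping gas = (n_HF/√M_HF) / Σ(n_i/√M_i)
= (2.24/√20.01) / (2.24/√20.01 + 2.21/√28.01) = 0.5008/(0.5008 + 0.4176) = 0.545.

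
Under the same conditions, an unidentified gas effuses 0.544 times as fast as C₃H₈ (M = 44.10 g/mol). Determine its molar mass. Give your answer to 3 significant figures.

Using Graham's law: rate_X/rate_C₃H₈ = √(M_C₃H₈/M_X).
0.544 = √(44.10/M_X)
M_X = 44.10 / 0.544² = 44.10 / 0.2959 = 149 g/mol

149 g/mol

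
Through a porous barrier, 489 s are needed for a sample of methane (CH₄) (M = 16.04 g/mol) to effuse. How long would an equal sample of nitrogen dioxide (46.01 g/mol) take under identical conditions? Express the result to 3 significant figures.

828 s

Since effusion rate ∝ 1/√M, t_NO₂/t_CH₄ = √(M_NO₂/M_CH₄) = √(46.01/16.04) = √2.868 = 1.694.
So the time for NO₂ is 489 × 1.694 = 828 s.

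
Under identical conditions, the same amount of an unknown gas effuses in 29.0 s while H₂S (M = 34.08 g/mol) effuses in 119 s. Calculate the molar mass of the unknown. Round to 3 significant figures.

By Graham's law, t_X/t_H₂S = √(M_X/M_H₂S).
29.0/119 = 0.2437 = √(M_X/34.08)
M_X = 34.08 × 0.2437² = 34.08 × 0.05939 = 2.02 g/mol

2.02 g/mol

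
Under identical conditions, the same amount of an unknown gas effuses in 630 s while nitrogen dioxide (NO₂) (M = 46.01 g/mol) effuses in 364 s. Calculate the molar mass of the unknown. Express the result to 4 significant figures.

By Graham's law, t_X/t_NO₂ = √(M_X/M_NO₂).
630/364 = 1.731 = √(M_X/46.01)
M_X = 46.01 × 1.731² = 46.01 × 2.996 = 137.8 g/mol

137.8 g/mol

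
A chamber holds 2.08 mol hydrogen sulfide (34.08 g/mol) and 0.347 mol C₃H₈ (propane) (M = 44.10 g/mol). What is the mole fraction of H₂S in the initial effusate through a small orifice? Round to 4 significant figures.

Rate_i ∝ x_i/√M_i (Graham's law weighted by mole fraction), so the effusate composition follows n_i/√M_i.
x_H₂S(eff) = (n_H₂S/√M_H₂S) / (n_H₂S/√M_H₂S + n_C₃H₈/√M_C₃H₈)
= (2.08/√34.08) / (2.08/√34.08 + 0.347/√44.10) = 0.3563/(0.3563 + 0.05225) = 0.8721.

0.8721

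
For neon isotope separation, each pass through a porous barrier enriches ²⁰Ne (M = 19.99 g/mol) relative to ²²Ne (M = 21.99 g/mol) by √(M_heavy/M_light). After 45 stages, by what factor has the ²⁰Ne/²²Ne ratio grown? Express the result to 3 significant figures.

8.55

Each stage multiplies the ratio by α = √(21.99/19.99), so after 45 stages the overall factor is α^45 = (21.99/19.99)^(45/2).
= 1.10005^(45/2) = 8.55.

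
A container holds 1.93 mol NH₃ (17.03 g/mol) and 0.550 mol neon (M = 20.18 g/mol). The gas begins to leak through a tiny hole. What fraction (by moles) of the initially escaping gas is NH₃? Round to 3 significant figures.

0.793

Rate_i ∝ x_i/√M_i (Graham's law weighted by mole fraction), so the effusate composition follows n_i/√M_i.
Mole fraction of NH₃ in the effusate = (n_NH₃/√M_NH₃) / (n_NH₃/√M_NH₃ + n_Ne/√M_Ne)
= (1.93/√17.03) / (1.93/√17.03 + 0.550/√20.18) = 0.4677/(0.4677 + 0.1224) = 0.793.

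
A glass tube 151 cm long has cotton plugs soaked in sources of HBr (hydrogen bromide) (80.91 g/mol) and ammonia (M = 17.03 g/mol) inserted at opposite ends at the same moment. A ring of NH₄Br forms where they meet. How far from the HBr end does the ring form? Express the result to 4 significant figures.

Distances travelled in equal time are proportional to diffusion rates, so d_HBr/d_NH₃ = √(M_NH₃/M_HBr) = √(17.03/80.91) = 0.4588.
With d_HBr + d_NH₃ = 151 cm, d_NH₃ = 151/(1 + 0.4588) = 103.5 cm.
d_HBr = 151 − 103.5 = 47.49 cm.

47.49 cm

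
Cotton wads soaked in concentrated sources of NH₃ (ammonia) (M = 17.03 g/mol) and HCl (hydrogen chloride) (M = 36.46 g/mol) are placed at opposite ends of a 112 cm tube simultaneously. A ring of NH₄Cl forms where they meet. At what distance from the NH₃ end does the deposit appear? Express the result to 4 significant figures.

Distances travelled in equal time are proportional to diffusion rates, so d_NH₃/d_HCl = √(M_HCl/M_NH₃) = √(36.46/17.03) = 1.463.
With d_NH₃ + d_HCl = 112 cm, d_HCl = 112/(1 + 1.463) = 45.47 cm.
d_NH₃ = 112 − 45.47 = 66.53 cm.

66.53 cm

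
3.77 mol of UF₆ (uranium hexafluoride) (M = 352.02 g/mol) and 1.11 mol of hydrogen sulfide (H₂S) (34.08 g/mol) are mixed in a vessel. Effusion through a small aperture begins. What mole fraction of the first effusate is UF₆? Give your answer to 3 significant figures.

0.514

Effusion rate of each component ∝ n_i/√M_i (partial pressure × 1/√M).
Mole fraction of UF₆ in the effusate = (n_UF₆/√M_UF₆) / (n_UF₆/√M_UF₆ + n_H₂S/√M_H₂S)
= (3.77/√352.02) / (3.77/√352.02 + 1.11/√34.08) = 0.2009/(0.2009 + 0.1901) = 0.514.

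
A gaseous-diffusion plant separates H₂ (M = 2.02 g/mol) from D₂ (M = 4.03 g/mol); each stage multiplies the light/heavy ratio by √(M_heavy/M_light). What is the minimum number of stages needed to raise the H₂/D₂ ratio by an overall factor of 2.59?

3

Per stage α = (4.03/2.02)^(1/2) = 1.99505^0.5, giving ln α = 0.3453.
Need α^N ≥ 2.59 ⇒ N ≥ ln(2.59) / ln α = 0.9517 / 0.3453 = 2.76.
Minimum whole number of stages: N = 3.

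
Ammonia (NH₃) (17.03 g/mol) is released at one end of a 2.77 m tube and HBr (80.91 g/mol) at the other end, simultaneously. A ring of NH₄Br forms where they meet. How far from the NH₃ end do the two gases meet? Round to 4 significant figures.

1.899 m

The fronts meet when d_NH₃ + d_HBr = L with d_NH₃/d_HBr = √(M_HBr/M_NH₃) (Graham's law). Here √(M_HBr/M_NH₃) = √(80.91/17.03) = 2.180.
With d_NH₃ + d_HBr = 2.77 m, d_HBr = 2.77/(1 + 2.180) = 0.8712 m.
d_NH₃ = 2.77 − 0.8712 = 1.899 m.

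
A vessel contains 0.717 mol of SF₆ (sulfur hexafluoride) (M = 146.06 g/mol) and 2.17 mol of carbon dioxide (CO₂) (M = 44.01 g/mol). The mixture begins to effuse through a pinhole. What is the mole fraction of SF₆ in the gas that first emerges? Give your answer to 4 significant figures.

0.1535

Effusion rate of each component ∝ n_i/√M_i (partial pressure × 1/√M).
So x_SF₆ in the escaping gas = (n_SF₆/√M_SF₆) / Σ(n_i/√M_i)
= (0.717/√146.06) / (0.717/√146.06 + 2.17/√44.01) = 0.05933/(0.05933 + 0.3271) = 0.1535.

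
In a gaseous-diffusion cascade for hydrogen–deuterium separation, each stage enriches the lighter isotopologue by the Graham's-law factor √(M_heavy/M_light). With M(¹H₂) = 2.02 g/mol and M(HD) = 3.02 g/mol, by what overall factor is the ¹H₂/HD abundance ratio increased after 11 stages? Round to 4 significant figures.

9.133

The single-stage factor is √(M_heavy/M_light), so 11 stages give [√(3.02/2.02)]^11 = (3.02/2.02)^(11/2).
= 1.49505^(11/2) = 9.133.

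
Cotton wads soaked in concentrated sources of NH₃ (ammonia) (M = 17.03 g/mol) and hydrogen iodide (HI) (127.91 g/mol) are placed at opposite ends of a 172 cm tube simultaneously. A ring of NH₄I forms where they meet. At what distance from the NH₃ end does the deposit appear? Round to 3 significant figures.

126 cm

The fronts meet when d_NH₃ + d_HI = L with d_NH₃/d_HI = √(M_HI/M_NH₃) (Graham's law). Here √(M_HI/M_NH₃) = √(127.91/17.03) = 2.741.
With d_NH₃ + d_HI = 172 cm, d_HI = 172/(1 + 2.741) = 45.98 cm.
d_NH₃ = 172 − 45.98 = 126 cm.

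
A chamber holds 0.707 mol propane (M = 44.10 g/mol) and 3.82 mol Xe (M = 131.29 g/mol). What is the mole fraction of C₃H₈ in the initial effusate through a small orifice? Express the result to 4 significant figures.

Each component's effusion rate ∝ (its partial pressure)·(1/√M) ∝ n_i/√M_i.
Mole fraction of C₃H₈ in the effusate = (n_C₃H₈/√M_C₃H₈) / (n_C₃H₈/√M_C₃H₈ + n_Xe/√M_Xe)
= (0.707/√44.10) / (0.707/√44.10 + 3.82/√131.29) = 0.1065/(0.1065 + 0.3334) = 0.2420.

0.2420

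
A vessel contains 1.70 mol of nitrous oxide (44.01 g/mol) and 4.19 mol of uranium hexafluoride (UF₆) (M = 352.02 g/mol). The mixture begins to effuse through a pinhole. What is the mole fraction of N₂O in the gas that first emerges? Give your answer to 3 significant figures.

0.534

Rate_i ∝ x_i/√M_i (Graham's law weighted by mole fraction), so the effusate composition follows n_i/√M_i.
x_N₂O(eff) = (n_N₂O/√M_N₂O) / (n_N₂O/√M_N₂O + n_UF₆/√M_UF₆)
= (1.70/√44.01) / (1.70/√44.01 + 4.19/√352.02) = 0.2563/(0.2563 + 0.2233) = 0.534.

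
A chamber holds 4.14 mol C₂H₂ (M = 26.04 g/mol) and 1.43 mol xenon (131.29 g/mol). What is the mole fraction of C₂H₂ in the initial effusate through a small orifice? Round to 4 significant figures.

Rate_i ∝ x_i/√M_i (Graham's law weighted by mole fraction), so the effusate composition follows n_i/√M_i.
x_C₂H₂(eff) = (n_C₂H₂/√M_C₂H₂) / (n_C₂H₂/√M_C₂H₂ + n_Xe/√M_Xe)
= (4.14/√26.04) / (4.14/√26.04 + 1.43/√131.29) = 0.8113/(0.8113 + 0.1248) = 0.8667.

0.8667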